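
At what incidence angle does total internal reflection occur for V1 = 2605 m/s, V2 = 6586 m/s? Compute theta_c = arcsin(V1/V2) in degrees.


V1/V2 = 2605/6586 = 0.395536
theta_c = arcsin(0.395536) = 23.2994 degrees

23.2994


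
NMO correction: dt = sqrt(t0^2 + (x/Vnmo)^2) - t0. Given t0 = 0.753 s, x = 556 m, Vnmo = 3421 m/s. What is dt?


x/Vnmo = 556/3421 = 0.162526
(x/Vnmo)^2 = 0.026415
t0^2 = 0.567009
sqrt(0.567009 + 0.026415) = 0.77034
dt = 0.77034 - 0.753 = 0.01734

0.01734


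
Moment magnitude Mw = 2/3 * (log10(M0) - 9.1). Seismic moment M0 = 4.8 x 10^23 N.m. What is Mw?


log10(M0) = log10(4.8 x 10^23) = 23.6812
Mw = 2/3 * (23.6812 - 9.1)
= 2/3 * 14.5812
= 9.72

9.72


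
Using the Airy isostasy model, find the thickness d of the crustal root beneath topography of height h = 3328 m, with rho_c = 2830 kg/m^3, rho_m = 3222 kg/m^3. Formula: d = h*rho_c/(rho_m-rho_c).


rho_m - rho_c = 3222 - 2830 = 392
d = 3328 * 2830 / 392
= 9418240 / 392
= 24026.12 m

24026.12


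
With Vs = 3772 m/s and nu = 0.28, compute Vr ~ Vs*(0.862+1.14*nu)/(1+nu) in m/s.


Numerator factor = 0.862 + 1.14*0.28 = 1.1812
Denominator = 1 + 0.28 = 1.28
Vr = 3772 * 1.1812 / 1.28 = 3480.85 m/s

3480.85


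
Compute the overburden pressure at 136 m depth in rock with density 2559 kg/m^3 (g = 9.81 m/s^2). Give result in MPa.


P = rho * g * z / 1e6
= 2559 * 9.81 * 136 / 1e6
= 3414115.44 / 1e6
= 3.4141 MPa

3.4141


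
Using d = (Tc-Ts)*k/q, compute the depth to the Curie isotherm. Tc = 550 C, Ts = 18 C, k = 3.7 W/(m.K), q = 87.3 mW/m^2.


T_Curie - T_surf = 550 - 18 = 532 C
Convert q to W/m^2: 87.3 mW/m^2 = 0.0873 W/m^2
d = 532 * 3.7 / 0.0873 = 22547.54 m

22547.54


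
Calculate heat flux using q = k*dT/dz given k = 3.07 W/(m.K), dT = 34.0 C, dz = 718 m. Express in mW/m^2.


q = k * dT / dz * 1000
= 3.07 * 34.0 / 718 * 1000
= 0.145376 * 1000
= 145.376 mW/m^2

145.376


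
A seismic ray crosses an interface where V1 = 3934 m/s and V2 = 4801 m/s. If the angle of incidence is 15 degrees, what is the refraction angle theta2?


sin(theta1) = sin(15 deg) = 0.258819
sin(theta2) = V2/V1 * sin(theta1) = 4801/3934 * 0.258819 = 0.315859
theta2 = arcsin(0.315859) = 18.4127 degrees

18.4127


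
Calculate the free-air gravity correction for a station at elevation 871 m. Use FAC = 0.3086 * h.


FAC = 0.3086 * h
= 0.3086 * 871
= 268.7906 mGal

268.7906


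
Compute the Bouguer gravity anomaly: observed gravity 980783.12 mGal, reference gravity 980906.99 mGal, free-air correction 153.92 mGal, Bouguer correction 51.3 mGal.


BA = g_obs - g_ref + FAC - BC
= 980783.12 - 980906.99 + 153.92 - 51.3
= -21.25 mGal

-21.25


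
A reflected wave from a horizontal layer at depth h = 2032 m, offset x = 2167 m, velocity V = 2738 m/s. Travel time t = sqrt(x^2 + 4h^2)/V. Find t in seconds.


x^2 + 4h^2 = 2167^2 + 4*2032^2 = 4695889 + 16516096 = 21211985
sqrt(21211985) = 4605.6471
t = 4605.6471 / 2738 = 1.6821 s

1.6821


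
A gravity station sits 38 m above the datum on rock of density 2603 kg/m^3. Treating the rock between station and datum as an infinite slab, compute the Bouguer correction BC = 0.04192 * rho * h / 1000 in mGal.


BC = 0.04192 * rho * h / 1000
= 0.04192 * 2603 * 38 / 1000
= 4.1465 mGal

4.1465


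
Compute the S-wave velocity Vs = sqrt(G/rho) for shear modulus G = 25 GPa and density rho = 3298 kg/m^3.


Convert G to Pa: G = 25e9 Pa
Compute G/rho = 25e9 / 3298 = 7580351.7283
Vs = sqrt(7580351.7283) = 2753.24 m/s

2753.24


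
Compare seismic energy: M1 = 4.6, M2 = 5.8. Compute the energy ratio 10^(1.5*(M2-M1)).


M2 - M1 = 5.8 - 4.6 = 1.2
1.5 * 1.2 = 1.8
ratio = 10^1.8 = 63.1

63.1


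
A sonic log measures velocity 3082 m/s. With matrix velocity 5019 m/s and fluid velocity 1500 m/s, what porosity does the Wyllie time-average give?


1/V - 1/Vm = 1/3082 - 1/5019 = 0.00012522
1/Vf - 1/Vm = 1/1500 - 1/5019 = 0.00046742
phi = 0.00012522 / 0.00046742 = 0.2679

0.2679


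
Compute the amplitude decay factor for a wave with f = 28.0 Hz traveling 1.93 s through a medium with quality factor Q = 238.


pi*f*t/Q = pi*28.0*1.93/238 = 0.713326
A/A0 = exp(-0.713326) = 0.490012

0.490012


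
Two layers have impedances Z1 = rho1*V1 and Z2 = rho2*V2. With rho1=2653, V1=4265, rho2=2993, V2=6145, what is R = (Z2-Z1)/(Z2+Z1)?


Z1 = 2653 * 4265 = 11315045
Z2 = 2993 * 6145 = 18391985
R = (18391985 - 11315045) / (18391985 + 11315045) = 7076940 / 29707030 = 0.2382

0.2382


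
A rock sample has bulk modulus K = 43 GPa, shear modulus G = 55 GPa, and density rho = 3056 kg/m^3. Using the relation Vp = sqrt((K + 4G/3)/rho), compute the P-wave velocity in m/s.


First compute the effective modulus:
K + 4G/3 = 43e9 + 4*55e9/3 = 116333333333.33 Pa
Then divide by density:
116333333333.33 / 3056 = 38067190.2269 Pa/(kg/m^3)
Take the square root:
Vp = sqrt(38067190.2269) = 6169.86 m/s

6169.86


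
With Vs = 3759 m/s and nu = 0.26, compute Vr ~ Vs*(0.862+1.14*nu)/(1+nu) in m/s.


Numerator factor = 0.862 + 1.14*0.26 = 1.1584
Denominator = 1 + 0.26 = 1.26
Vr = 3759 * 1.1584 / 1.26 = 3455.89 m/s

3455.89


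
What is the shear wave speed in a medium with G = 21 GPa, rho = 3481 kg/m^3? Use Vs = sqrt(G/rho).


Convert G to Pa: G = 21e9 Pa
Compute G/rho = 21e9 / 3481 = 6032749.21
Vs = sqrt(6032749.21) = 2456.17 m/s

2456.17


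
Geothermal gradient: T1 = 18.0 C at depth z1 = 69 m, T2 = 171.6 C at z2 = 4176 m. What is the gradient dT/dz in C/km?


dT = 171.6 - 18.0 = 153.6 C
dz = 4176 - 69 = 4107 m
gradient = dT/dz * 1000 = 153.6/4107 * 1000 = 37.3996 C/km

37.3996


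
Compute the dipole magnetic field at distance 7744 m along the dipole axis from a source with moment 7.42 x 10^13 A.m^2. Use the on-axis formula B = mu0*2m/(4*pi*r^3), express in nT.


m = 7.42 x 10^13 = 74200000000000 A.m^2
2m = 148400000000000 A.m^2
r^3 = 7744^3 = 464404086784
B = (4pi*10^-7) * 148400000000000 / (4*pi * 464404086784) * 1e9
= 186484939.91709 / 5835873869350.76 * 1e9
= 31954.9298 nT

31954.9298


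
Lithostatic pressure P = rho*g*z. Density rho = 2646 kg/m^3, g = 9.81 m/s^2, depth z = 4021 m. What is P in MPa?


P = rho * g * z / 1e6
= 2646 * 9.81 * 4021 / 1e6
= 104374142.46 / 1e6
= 104.3741 MPa

104.3741


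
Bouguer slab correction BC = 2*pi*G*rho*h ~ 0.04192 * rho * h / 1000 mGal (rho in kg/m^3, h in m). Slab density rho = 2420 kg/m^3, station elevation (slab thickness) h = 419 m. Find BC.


BC = 0.04192 * rho * h / 1000
= 0.04192 * 2420 * 419 / 1000
= 42.506 mGal

42.506


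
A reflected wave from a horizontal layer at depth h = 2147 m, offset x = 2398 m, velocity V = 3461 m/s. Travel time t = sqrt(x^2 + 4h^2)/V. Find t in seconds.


x^2 + 4h^2 = 2398^2 + 4*2147^2 = 5750404 + 18438436 = 24188840
sqrt(24188840) = 4918.2151
t = 4918.2151 / 3461 = 1.421 s

1.421


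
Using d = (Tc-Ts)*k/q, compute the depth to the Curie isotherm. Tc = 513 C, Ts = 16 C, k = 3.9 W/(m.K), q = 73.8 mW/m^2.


T_Curie - T_surf = 513 - 16 = 497 C
Convert q to W/m^2: 73.8 mW/m^2 = 0.0738 W/m^2
d = 497 * 3.9 / 0.0738 = 26264.23 m

26264.23


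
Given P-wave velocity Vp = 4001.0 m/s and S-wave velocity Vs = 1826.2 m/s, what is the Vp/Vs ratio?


Vp/Vs = 4001.0 / 1826.2
= 2.1909

2.1909


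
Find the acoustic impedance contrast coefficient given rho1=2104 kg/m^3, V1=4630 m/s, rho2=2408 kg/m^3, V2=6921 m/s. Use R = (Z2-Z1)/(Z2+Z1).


Z1 = 2104 * 4630 = 9741520
Z2 = 2408 * 6921 = 16665768
R = (16665768 - 9741520) / (16665768 + 9741520) = 6924248 / 26407288 = 0.2622

0.2622


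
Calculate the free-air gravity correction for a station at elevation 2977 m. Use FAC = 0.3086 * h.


FAC = 0.3086 * h
= 0.3086 * 2977
= 918.7022 mGal

918.7022


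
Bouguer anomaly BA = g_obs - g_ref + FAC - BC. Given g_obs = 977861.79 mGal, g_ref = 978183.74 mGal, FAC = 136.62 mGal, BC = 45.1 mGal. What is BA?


BA = g_obs - g_ref + FAC - BC
= 977861.79 - 978183.74 + 136.62 - 45.1
= -230.43 mGal

-230.43


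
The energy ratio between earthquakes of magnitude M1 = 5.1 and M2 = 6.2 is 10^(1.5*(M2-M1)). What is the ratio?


M2 - M1 = 6.2 - 5.1 = 1.1
1.5 * 1.1 = 1.65
ratio = 10^1.65 = 44.67

44.67


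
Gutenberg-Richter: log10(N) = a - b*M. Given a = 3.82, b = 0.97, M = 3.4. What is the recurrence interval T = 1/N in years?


log10(N) = 3.82 - 0.97*3.4 = 0.522
N = 10^0.522 = 3.326596
T = 1/N = 1/3.326596 = 0.3006 years

0.3006


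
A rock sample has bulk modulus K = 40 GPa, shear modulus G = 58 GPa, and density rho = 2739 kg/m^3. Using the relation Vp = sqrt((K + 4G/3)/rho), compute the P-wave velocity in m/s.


First compute the effective modulus:
K + 4G/3 = 40e9 + 4*58e9/3 = 117333333333.33 Pa
Then divide by density:
117333333333.33 / 2739 = 42838018.7416 Pa/(kg/m^3)
Take the square root:
Vp = sqrt(42838018.7416) = 6545.08 m/s

6545.08


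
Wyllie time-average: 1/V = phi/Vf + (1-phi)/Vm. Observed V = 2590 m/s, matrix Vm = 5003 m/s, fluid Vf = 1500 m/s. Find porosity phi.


1/V - 1/Vm = 1/2590 - 1/5003 = 0.00018622
1/Vf - 1/Vm = 1/1500 - 1/5003 = 0.00046679
phi = 0.00018622 / 0.00046679 = 0.3989

0.3989


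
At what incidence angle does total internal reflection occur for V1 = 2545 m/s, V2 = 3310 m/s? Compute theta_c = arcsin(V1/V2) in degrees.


V1/V2 = 2545/3310 = 0.768882
theta_c = arcsin(0.768882) = 50.2536 degrees

50.2536


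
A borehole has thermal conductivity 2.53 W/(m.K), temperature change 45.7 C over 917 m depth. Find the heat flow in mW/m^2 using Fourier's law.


q = k * dT / dz * 1000
= 2.53 * 45.7 / 917 * 1000
= 0.126086 * 1000
= 126.0862 mW/m^2

126.0862


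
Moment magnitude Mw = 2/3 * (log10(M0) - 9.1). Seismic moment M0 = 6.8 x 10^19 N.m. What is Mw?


log10(M0) = log10(6.8 x 10^19) = 19.8325
Mw = 2/3 * (19.8325 - 9.1)
= 2/3 * 10.7325
= 7.16

7.16


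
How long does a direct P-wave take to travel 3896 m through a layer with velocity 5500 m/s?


t = x / V
= 3896 / 5500
= 0.7084 s

0.7084


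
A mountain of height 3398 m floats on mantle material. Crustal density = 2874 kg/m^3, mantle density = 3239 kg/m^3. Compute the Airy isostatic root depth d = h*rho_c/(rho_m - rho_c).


rho_m - rho_c = 3239 - 2874 = 365
d = 3398 * 2874 / 365
= 9765852 / 365
= 26755.76 m

26755.76


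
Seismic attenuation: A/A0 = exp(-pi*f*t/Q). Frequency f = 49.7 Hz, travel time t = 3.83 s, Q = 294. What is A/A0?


pi*f*t/Q = pi*49.7*3.83/294 = 2.034032
A/A0 = exp(-2.034032) = 0.130807

0.130807


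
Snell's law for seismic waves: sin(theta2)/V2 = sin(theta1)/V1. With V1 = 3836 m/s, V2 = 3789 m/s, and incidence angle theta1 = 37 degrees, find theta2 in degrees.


sin(theta1) = sin(37 deg) = 0.601815
sin(theta2) = V2/V1 * sin(theta1) = 3789/3836 * 0.601815 = 0.594441
theta2 = arcsin(0.594441) = 36.4728 degrees

36.4728


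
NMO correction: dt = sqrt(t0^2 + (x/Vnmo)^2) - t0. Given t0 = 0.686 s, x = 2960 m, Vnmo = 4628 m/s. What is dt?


x/Vnmo = 2960/4628 = 0.639585
(x/Vnmo)^2 = 0.409069
t0^2 = 0.470596
sqrt(0.470596 + 0.409069) = 0.937905
dt = 0.937905 - 0.686 = 0.251905

0.251905


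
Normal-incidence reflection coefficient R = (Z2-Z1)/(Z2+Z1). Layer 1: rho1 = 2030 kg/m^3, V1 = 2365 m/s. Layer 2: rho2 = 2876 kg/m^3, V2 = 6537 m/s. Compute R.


Z1 = 2030 * 2365 = 4800950
Z2 = 2876 * 6537 = 18800412
R = (18800412 - 4800950) / (18800412 + 4800950) = 13999462 / 23601362 = 0.5932

0.5932


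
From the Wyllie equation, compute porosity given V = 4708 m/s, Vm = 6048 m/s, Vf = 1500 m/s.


1/V - 1/Vm = 1/4708 - 1/6048 = 4.706e-05
1/Vf - 1/Vm = 1/1500 - 1/6048 = 0.00050132
phi = 4.706e-05 / 0.00050132 = 0.0939

0.0939


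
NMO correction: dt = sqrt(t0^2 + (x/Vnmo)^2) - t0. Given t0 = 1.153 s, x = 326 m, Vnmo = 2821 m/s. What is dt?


x/Vnmo = 326/2821 = 0.115562
(x/Vnmo)^2 = 0.013355
t0^2 = 1.329409
sqrt(1.329409 + 0.013355) = 1.158777
dt = 1.158777 - 1.153 = 0.005777

0.005777


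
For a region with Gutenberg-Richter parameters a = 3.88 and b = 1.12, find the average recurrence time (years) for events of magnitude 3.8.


log10(N) = 3.88 - 1.12*3.8 = -0.376
N = 10^-0.376 = 0.420727
T = 1/N = 1/0.420727 = 2.3768 years

2.3768


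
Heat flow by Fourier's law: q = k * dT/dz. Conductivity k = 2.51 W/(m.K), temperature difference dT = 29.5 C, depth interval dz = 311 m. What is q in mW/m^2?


q = k * dT / dz * 1000
= 2.51 * 29.5 / 311 * 1000
= 0.238087 * 1000
= 238.0868 mW/m^2

238.0868


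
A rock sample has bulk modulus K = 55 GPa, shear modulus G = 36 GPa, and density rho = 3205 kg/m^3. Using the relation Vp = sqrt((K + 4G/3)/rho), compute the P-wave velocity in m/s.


First compute the effective modulus:
K + 4G/3 = 55e9 + 4*36e9/3 = 103000000000.0 Pa
Then divide by density:
103000000000.0 / 3205 = 32137285.4914 Pa/(kg/m^3)
Take the square root:
Vp = sqrt(32137285.4914) = 5668.98 m/s

5668.98


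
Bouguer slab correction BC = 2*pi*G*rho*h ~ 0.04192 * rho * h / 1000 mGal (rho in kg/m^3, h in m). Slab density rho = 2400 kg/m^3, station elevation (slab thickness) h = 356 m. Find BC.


BC = 0.04192 * rho * h / 1000
= 0.04192 * 2400 * 356 / 1000
= 35.8164 mGal

35.8164


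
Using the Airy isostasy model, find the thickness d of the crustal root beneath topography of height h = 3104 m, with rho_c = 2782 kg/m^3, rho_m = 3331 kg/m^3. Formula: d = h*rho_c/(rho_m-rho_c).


rho_m - rho_c = 3331 - 2782 = 549
d = 3104 * 2782 / 549
= 8635328 / 549
= 15729.19 m

15729.19


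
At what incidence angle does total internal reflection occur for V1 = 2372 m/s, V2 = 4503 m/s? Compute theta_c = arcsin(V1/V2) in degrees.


V1/V2 = 2372/4503 = 0.52676
theta_c = arcsin(0.52676) = 31.7868 degrees

31.7868


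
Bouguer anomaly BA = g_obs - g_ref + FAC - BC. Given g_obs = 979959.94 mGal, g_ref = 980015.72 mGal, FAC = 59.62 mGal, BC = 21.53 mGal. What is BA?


BA = g_obs - g_ref + FAC - BC
= 979959.94 - 980015.72 + 59.62 - 21.53
= -17.69 mGal

-17.69


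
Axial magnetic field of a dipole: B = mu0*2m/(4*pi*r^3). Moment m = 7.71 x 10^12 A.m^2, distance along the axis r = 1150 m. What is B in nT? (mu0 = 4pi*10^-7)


m = 7.71 x 10^12 = 7710000000000 A.m^2
2m = 15420000000000 A.m^2
r^3 = 1150^3 = 1520875000
B = (4pi*10^-7) * 15420000000000 / (4*pi * 1520875000) * 1e9
= 19377343.487342 / 19111878908.11 * 1e9
= 1013890.0304 nT

1013890.0304


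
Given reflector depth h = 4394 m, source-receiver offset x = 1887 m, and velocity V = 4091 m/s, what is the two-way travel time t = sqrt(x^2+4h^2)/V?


x^2 + 4h^2 = 1887^2 + 4*4394^2 = 3560769 + 77228944 = 80789713
sqrt(80789713) = 8988.3098
t = 8988.3098 / 4091 = 2.1971 s

2.1971


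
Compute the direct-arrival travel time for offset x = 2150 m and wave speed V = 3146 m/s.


t = x / V
= 2150 / 3146
= 0.6834 s

0.6834


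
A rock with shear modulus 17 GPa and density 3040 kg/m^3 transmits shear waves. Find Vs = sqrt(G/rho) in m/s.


Convert G to Pa: G = 17e9 Pa
Compute G/rho = 17e9 / 3040 = 5592105.2632
Vs = sqrt(5592105.2632) = 2364.76 m/s

2364.76


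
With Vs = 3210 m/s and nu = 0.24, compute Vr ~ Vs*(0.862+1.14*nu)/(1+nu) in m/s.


Numerator factor = 0.862 + 1.14*0.24 = 1.1356
Denominator = 1 + 0.24 = 1.24
Vr = 3210 * 1.1356 / 1.24 = 2939.74 m/s

2939.74


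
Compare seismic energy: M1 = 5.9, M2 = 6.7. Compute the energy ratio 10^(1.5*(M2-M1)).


M2 - M1 = 6.7 - 5.9 = 0.8
1.5 * 0.8 = 1.2
ratio = 10^1.2 = 15.85

15.85


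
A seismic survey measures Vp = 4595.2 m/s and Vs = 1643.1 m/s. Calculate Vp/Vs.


Vp/Vs = 4595.2 / 1643.1
= 2.7967

2.7967


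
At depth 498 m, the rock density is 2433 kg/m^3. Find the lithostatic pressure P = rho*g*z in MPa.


P = rho * g * z / 1e6
= 2433 * 9.81 * 498 / 1e6
= 11886129.54 / 1e6
= 11.8861 MPa

11.8861


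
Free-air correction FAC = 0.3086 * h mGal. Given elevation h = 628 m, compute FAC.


FAC = 0.3086 * h
= 0.3086 * 628
= 193.8008 mGal

193.8008


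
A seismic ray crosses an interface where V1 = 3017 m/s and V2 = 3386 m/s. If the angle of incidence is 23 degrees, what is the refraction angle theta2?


sin(theta1) = sin(23 deg) = 0.390731
sin(theta2) = V2/V1 * sin(theta1) = 3386/3017 * 0.390731 = 0.43852
theta2 = arcsin(0.43852) = 26.0095 degrees

26.0095


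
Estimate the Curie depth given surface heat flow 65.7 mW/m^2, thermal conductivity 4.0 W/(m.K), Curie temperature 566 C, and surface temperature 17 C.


T_Curie - T_surf = 566 - 17 = 549 C
Convert q to W/m^2: 65.7 mW/m^2 = 0.0657 W/m^2
d = 549 * 4.0 / 0.0657 = 33424.66 m

33424.66


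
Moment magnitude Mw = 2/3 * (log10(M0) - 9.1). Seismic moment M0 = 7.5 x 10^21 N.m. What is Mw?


log10(M0) = log10(7.5 x 10^21) = 21.8751
Mw = 2/3 * (21.8751 - 9.1)
= 2/3 * 12.7751
= 8.52

8.52


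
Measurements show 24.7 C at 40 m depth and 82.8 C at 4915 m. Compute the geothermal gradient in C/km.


dT = 82.8 - 24.7 = 58.1 C
dz = 4915 - 40 = 4875 m
gradient = dT/dz * 1000 = 58.1/4875 * 1000 = 11.9179 C/km

11.9179


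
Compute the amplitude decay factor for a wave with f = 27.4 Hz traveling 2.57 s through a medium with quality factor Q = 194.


pi*f*t/Q = pi*27.4*2.57/194 = 1.140333
A/A0 = exp(-1.140333) = 0.319712

0.319712


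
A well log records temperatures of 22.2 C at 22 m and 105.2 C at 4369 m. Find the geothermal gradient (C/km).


dT = 105.2 - 22.2 = 83.0 C
dz = 4369 - 22 = 4347 m
gradient = dT/dz * 1000 = 83.0/4347 * 1000 = 19.0936 C/km

19.0936


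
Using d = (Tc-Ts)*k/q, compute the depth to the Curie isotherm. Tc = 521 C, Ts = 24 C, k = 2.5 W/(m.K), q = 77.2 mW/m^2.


T_Curie - T_surf = 521 - 24 = 497 C
Convert q to W/m^2: 77.2 mW/m^2 = 0.0772 W/m^2
d = 497 * 2.5 / 0.0772 = 16094.56 m

16094.56


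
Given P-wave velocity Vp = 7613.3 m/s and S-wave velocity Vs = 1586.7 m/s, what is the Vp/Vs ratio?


Vp/Vs = 7613.3 / 1586.7
= 4.7982

4.7982


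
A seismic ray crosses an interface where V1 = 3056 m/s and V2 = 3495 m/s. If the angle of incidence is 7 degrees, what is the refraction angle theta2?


sin(theta1) = sin(7 deg) = 0.121869
sin(theta2) = V2/V1 * sin(theta1) = 3495/3056 * 0.121869 = 0.139376
theta2 = arcsin(0.139376) = 8.0117 degrees

8.0117


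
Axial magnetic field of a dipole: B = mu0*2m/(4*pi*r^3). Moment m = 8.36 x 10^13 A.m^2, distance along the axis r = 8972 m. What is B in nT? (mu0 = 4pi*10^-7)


m = 8.36 x 10^13 = 83600000000000 A.m^2
2m = 167200000000000 A.m^2
r^3 = 8972^3 = 722217146048
B = (4pi*10^-7) * 167200000000000 / (4*pi * 722217146048) * 1e9
= 210109716.672085 / 9075648321283.93 * 1e9
= 23150.9319 nT

23150.9319


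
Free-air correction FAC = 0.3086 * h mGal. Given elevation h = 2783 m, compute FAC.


FAC = 0.3086 * h
= 0.3086 * 2783
= 858.8338 mGal

858.8338


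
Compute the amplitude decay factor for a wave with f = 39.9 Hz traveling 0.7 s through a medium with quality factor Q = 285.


pi*f*t/Q = pi*39.9*0.7/285 = 0.307876
A/A0 = exp(-0.307876) = 0.735006

0.735006


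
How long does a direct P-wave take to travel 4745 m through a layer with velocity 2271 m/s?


t = x / V
= 4745 / 2271
= 2.0894 s

2.0894


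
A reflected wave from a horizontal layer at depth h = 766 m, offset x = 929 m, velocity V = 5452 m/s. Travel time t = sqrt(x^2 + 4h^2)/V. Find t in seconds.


x^2 + 4h^2 = 929^2 + 4*766^2 = 863041 + 2347024 = 3210065
sqrt(3210065) = 1791.6654
t = 1791.6654 / 5452 = 0.3286 s

0.3286


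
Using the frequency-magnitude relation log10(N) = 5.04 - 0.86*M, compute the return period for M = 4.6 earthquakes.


log10(N) = 5.04 - 0.86*4.6 = 1.084
N = 10^1.084 = 12.133889
T = 1/N = 1/12.133889 = 0.0824 years

0.0824


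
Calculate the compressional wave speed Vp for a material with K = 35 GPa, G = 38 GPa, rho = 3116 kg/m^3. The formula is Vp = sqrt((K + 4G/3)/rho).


First compute the effective modulus:
K + 4G/3 = 35e9 + 4*38e9/3 = 85666666666.67 Pa
Then divide by density:
85666666666.67 / 3116 = 27492511.7672 Pa/(kg/m^3)
Take the square root:
Vp = sqrt(27492511.7672) = 5243.33 m/s

5243.33


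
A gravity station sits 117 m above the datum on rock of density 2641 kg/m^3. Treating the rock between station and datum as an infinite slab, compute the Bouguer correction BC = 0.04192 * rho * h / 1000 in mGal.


BC = 0.04192 * rho * h / 1000
= 0.04192 * 2641 * 117 / 1000
= 12.9532 mGal

12.9532


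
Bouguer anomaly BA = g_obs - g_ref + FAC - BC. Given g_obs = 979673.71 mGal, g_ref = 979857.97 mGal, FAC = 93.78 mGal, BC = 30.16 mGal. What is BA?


BA = g_obs - g_ref + FAC - BC
= 979673.71 - 979857.97 + 93.78 - 30.16
= -120.64 mGal

-120.64


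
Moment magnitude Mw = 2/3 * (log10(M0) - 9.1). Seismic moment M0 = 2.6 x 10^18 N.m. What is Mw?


log10(M0) = log10(2.6 x 10^18) = 18.415
Mw = 2/3 * (18.415 - 9.1)
= 2/3 * 9.315
= 6.21

6.21


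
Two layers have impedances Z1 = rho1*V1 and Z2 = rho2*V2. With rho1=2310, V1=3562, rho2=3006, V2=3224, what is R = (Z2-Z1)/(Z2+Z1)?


Z1 = 2310 * 3562 = 8228220
Z2 = 3006 * 3224 = 9691344
R = (9691344 - 8228220) / (9691344 + 8228220) = 1463124 / 17919564 = 0.0816

0.0816


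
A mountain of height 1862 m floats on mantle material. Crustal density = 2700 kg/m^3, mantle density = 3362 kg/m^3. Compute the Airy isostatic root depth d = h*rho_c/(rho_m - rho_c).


rho_m - rho_c = 3362 - 2700 = 662
d = 1862 * 2700 / 662
= 5027400 / 662
= 7594.26 m

7594.26


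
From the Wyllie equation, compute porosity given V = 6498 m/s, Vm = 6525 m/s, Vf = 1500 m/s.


1/V - 1/Vm = 1/6498 - 1/6525 = 6.4e-07
1/Vf - 1/Vm = 1/1500 - 1/6525 = 0.00051341
phi = 6.4e-07 / 0.00051341 = 0.0012

0.0012


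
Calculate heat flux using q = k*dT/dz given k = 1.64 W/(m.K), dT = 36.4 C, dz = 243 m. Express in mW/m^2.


q = k * dT / dz * 1000
= 1.64 * 36.4 / 243 * 1000
= 0.245663 * 1000
= 245.6626 mW/m^2

245.6626


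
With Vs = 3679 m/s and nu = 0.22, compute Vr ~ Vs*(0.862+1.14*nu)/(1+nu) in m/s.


Numerator factor = 0.862 + 1.14*0.22 = 1.1128
Denominator = 1 + 0.22 = 1.22
Vr = 3679 * 1.1128 / 1.22 = 3355.73 m/s

3355.73


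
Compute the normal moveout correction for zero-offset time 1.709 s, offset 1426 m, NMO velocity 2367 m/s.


x/Vnmo = 1426/2367 = 0.60245
(x/Vnmo)^2 = 0.362946
t0^2 = 2.920681
sqrt(2.920681 + 0.362946) = 1.812078
dt = 1.812078 - 1.709 = 0.103078

0.103078


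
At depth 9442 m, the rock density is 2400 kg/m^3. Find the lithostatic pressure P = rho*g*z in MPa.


P = rho * g * z / 1e6
= 2400 * 9.81 * 9442 / 1e6
= 222302448.0 / 1e6
= 222.3024 MPa

222.3024


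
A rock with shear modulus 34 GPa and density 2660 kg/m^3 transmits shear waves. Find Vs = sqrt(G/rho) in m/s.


Convert G to Pa: G = 34e9 Pa
Compute G/rho = 34e9 / 2660 = 12781954.8872
Vs = sqrt(12781954.8872) = 3575.19 m/s

3575.19


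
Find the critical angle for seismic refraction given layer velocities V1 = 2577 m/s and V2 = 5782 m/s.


V1/V2 = 2577/5782 = 0.445694
theta_c = arcsin(0.445694) = 26.4677 degrees

26.4677


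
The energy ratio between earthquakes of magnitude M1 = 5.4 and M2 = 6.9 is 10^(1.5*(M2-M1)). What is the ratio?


M2 - M1 = 6.9 - 5.4 = 1.5
1.5 * 1.5 = 2.25
ratio = 10^2.25 = 177.83

177.83


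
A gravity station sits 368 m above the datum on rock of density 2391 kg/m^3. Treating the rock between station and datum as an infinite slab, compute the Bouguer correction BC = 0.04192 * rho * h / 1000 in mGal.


BC = 0.04192 * rho * h / 1000
= 0.04192 * 2391 * 368 / 1000
= 36.8849 mGal

36.8849


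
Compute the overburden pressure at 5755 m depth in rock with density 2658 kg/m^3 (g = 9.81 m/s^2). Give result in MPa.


P = rho * g * z / 1e6
= 2658 * 9.81 * 5755 / 1e6
= 150061509.9 / 1e6
= 150.0615 MPa

150.0615


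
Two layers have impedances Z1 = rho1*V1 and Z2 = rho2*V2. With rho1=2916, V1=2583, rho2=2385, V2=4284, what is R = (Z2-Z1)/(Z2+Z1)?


Z1 = 2916 * 2583 = 7532028
Z2 = 2385 * 4284 = 10217340
R = (10217340 - 7532028) / (10217340 + 7532028) = 2685312 / 17749368 = 0.1513

0.1513


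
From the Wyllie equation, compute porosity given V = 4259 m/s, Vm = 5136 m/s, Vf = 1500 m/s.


1/V - 1/Vm = 1/4259 - 1/5136 = 4.009e-05
1/Vf - 1/Vm = 1/1500 - 1/5136 = 0.00047196
phi = 4.009e-05 / 0.00047196 = 0.0849

0.0849


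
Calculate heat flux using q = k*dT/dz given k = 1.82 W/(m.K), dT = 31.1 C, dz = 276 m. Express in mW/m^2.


q = k * dT / dz * 1000
= 1.82 * 31.1 / 276 * 1000
= 0.20508 * 1000
= 205.0797 mW/m^2

205.0797


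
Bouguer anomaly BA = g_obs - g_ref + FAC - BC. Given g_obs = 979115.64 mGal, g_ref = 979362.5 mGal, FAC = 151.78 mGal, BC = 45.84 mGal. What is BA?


BA = g_obs - g_ref + FAC - BC
= 979115.64 - 979362.5 + 151.78 - 45.84
= -140.92 mGal

-140.92


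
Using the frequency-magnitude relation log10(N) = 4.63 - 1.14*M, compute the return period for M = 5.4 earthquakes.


log10(N) = 4.63 - 1.14*5.4 = -1.526
N = 10^-1.526 = 0.029785
T = 1/N = 1/0.029785 = 33.5738 years

33.5738


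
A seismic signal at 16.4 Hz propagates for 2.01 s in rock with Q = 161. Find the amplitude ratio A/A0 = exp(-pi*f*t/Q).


pi*f*t/Q = pi*16.4*2.01/161 = 0.643226
A/A0 = exp(-0.643226) = 0.525594

0.525594


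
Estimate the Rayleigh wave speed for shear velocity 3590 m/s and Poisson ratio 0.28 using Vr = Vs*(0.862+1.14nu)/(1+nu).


Numerator factor = 0.862 + 1.14*0.28 = 1.1812
Denominator = 1 + 0.28 = 1.28
Vr = 3590 * 1.1812 / 1.28 = 3312.9 m/s

3312.9


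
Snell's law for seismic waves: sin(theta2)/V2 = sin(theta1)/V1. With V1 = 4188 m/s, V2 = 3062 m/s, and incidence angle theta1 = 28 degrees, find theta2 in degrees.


sin(theta1) = sin(28 deg) = 0.469472
sin(theta2) = V2/V1 * sin(theta1) = 3062/4188 * 0.469472 = 0.343248
theta2 = arcsin(0.343248) = 20.0749 degrees

20.0749


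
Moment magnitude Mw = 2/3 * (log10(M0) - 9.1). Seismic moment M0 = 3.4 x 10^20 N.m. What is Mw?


log10(M0) = log10(3.4 x 10^20) = 20.5315
Mw = 2/3 * (20.5315 - 9.1)
= 2/3 * 11.4315
= 7.62

7.62


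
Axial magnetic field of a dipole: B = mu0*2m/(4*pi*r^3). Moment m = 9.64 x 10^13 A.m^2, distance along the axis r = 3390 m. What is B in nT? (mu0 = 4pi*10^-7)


m = 9.64 x 10^13 = 96400000000000 A.m^2
2m = 192800000000000 A.m^2
r^3 = 3390^3 = 38958219000
B = (4pi*10^-7) * 192800000000000 / (4*pi * 38958219000) * 1e9
= 242279625.444845 / 489563418429.37 * 1e9
= 494889.1529 nT

494889.1529


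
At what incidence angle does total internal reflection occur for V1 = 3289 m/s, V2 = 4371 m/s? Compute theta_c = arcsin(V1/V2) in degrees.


V1/V2 = 3289/4371 = 0.752459
theta_c = arcsin(0.752459) = 48.8039 degrees

48.8039


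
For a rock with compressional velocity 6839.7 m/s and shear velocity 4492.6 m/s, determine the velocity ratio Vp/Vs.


Vp/Vs = 6839.7 / 4492.6
= 1.5224

1.5224


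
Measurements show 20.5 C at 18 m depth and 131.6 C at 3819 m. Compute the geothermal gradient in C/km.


dT = 131.6 - 20.5 = 111.1 C
dz = 3819 - 18 = 3801 m
gradient = dT/dz * 1000 = 111.1/3801 * 1000 = 29.2292 C/km

29.2292


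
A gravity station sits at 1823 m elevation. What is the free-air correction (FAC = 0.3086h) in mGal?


FAC = 0.3086 * h
= 0.3086 * 1823
= 562.5778 mGal

562.5778


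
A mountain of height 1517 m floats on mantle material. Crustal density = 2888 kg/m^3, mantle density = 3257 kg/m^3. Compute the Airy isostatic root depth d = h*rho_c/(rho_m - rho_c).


rho_m - rho_c = 3257 - 2888 = 369
d = 1517 * 2888 / 369
= 4381096 / 369
= 11872.89 m

11872.89


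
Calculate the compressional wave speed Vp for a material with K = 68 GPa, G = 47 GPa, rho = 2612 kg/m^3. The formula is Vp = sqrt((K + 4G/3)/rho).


First compute the effective modulus:
K + 4G/3 = 68e9 + 4*47e9/3 = 130666666666.67 Pa
Then divide by density:
130666666666.67 / 2612 = 50025523.2261 Pa/(kg/m^3)
Take the square root:
Vp = sqrt(50025523.2261) = 7072.87 m/s

7072.87


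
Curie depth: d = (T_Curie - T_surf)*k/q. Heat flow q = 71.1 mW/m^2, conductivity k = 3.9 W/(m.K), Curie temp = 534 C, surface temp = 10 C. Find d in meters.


T_Curie - T_surf = 534 - 10 = 524 C
Convert q to W/m^2: 71.1 mW/m^2 = 0.0711 W/m^2
d = 524 * 3.9 / 0.0711 = 28742.62 m

28742.62


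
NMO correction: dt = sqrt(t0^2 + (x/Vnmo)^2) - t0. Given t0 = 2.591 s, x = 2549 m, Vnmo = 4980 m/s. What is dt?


x/Vnmo = 2549/4980 = 0.511847
(x/Vnmo)^2 = 0.261988
t0^2 = 6.713281
sqrt(6.713281 + 0.261988) = 2.641073
dt = 2.641073 - 2.591 = 0.050073

0.050073


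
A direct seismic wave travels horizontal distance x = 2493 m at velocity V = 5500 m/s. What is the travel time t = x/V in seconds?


t = x / V
= 2493 / 5500
= 0.4533 s

0.4533


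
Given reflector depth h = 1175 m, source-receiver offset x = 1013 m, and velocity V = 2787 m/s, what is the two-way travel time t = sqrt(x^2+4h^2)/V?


x^2 + 4h^2 = 1013^2 + 4*1175^2 = 1026169 + 5522500 = 6548669
sqrt(6548669) = 2559.0367
t = 2559.0367 / 2787 = 0.9182 s

0.9182


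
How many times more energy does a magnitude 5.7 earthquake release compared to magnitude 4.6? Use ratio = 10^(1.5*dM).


M2 - M1 = 5.7 - 4.6 = 1.1
1.5 * 1.1 = 1.65
ratio = 10^1.65 = 44.67

44.67


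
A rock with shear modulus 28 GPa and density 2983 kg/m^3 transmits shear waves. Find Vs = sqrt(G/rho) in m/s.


Convert G to Pa: G = 28e9 Pa
Compute G/rho = 28e9 / 2983 = 9386523.6339
Vs = sqrt(9386523.6339) = 3063.74 m/s

3063.74


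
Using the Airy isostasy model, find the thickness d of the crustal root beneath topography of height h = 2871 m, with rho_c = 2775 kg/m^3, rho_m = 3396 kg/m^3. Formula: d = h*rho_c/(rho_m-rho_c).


rho_m - rho_c = 3396 - 2775 = 621
d = 2871 * 2775 / 621
= 7967025 / 621
= 12829.35 m

12829.35


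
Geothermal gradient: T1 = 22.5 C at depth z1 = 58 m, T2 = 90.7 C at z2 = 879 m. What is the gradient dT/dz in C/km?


dT = 90.7 - 22.5 = 68.2 C
dz = 879 - 58 = 821 m
gradient = dT/dz * 1000 = 68.2/821 * 1000 = 83.0694 C/km

83.0694


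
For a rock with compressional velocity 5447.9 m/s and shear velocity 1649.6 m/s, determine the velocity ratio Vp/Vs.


Vp/Vs = 5447.9 / 1649.6
= 3.3026

3.3026


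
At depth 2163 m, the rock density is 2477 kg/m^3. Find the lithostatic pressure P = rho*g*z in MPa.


P = rho * g * z / 1e6
= 2477 * 9.81 * 2163 / 1e6
= 52559537.31 / 1e6
= 52.5595 MPa

52.5595


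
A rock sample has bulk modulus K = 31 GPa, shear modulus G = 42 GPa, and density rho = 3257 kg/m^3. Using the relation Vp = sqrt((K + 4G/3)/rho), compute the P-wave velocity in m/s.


First compute the effective modulus:
K + 4G/3 = 31e9 + 4*42e9/3 = 87000000000.0 Pa
Then divide by density:
87000000000.0 / 3257 = 26711697.8815 Pa/(kg/m^3)
Take the square root:
Vp = sqrt(26711697.8815) = 5168.34 m/s

5168.34


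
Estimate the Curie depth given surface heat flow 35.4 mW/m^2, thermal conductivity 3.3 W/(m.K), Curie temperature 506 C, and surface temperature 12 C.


T_Curie - T_surf = 506 - 12 = 494 C
Convert q to W/m^2: 35.4 mW/m^2 = 0.0354 W/m^2
d = 494 * 3.3 / 0.0354 = 46050.85 m

46050.85


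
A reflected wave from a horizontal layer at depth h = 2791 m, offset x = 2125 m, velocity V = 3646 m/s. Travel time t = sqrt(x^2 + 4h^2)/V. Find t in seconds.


x^2 + 4h^2 = 2125^2 + 4*2791^2 = 4515625 + 31158724 = 35674349
sqrt(35674349) = 5972.8008
t = 5972.8008 / 3646 = 1.6382 s

1.6382


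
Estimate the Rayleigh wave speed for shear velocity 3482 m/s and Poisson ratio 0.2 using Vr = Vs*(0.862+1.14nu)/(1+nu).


Numerator factor = 0.862 + 1.14*0.2 = 1.09
Denominator = 1 + 0.2 = 1.2
Vr = 3482 * 1.09 / 1.2 = 3162.82 m/s

3162.82


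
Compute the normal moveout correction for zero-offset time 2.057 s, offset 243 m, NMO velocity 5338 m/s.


x/Vnmo = 243/5338 = 0.045523
(x/Vnmo)^2 = 0.002072
t0^2 = 4.231249
sqrt(4.231249 + 0.002072) = 2.057504
dt = 2.057504 - 2.057 = 0.000504

5.040000e-04


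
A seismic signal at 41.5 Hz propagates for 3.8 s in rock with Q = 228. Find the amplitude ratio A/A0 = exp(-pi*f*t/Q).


pi*f*t/Q = pi*41.5*3.8/228 = 2.172935
A/A0 = exp(-2.172935) = 0.113843

0.113843


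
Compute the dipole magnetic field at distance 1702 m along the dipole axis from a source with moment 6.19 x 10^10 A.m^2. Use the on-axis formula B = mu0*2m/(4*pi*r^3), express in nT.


m = 6.19 x 10^10 = 61900000000 A.m^2
2m = 123800000000 A.m^2
r^3 = 1702^3 = 4930360408
B = (4pi*10^-7) * 123800000000 / (4*pi * 4930360408) * 1e9
= 155571.668206 / 61956736149.29 * 1e9
= 2510.9726 nT

2510.9726


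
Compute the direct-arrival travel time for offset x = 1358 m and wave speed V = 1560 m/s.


t = x / V
= 1358 / 1560
= 0.8705 s

0.8705


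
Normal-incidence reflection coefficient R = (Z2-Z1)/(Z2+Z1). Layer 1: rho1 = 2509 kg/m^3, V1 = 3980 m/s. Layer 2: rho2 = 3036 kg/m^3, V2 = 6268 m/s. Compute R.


Z1 = 2509 * 3980 = 9985820
Z2 = 3036 * 6268 = 19029648
R = (19029648 - 9985820) / (19029648 + 9985820) = 9043828 / 29015468 = 0.3117

0.3117


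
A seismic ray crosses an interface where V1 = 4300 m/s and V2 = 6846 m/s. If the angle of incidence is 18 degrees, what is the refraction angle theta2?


sin(theta1) = sin(18 deg) = 0.309017
sin(theta2) = V2/V1 * sin(theta1) = 6846/4300 * 0.309017 = 0.491984
theta2 = arcsin(0.491984) = 29.4711 degrees

29.4711


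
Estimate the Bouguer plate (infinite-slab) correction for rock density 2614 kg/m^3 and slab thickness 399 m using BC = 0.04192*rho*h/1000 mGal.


BC = 0.04192 * rho * h / 1000
= 0.04192 * 2614 * 399 / 1000
= 43.722 mGal

43.722


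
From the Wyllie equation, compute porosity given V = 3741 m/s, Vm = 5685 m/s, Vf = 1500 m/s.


1/V - 1/Vm = 1/3741 - 1/5685 = 9.141e-05
1/Vf - 1/Vm = 1/1500 - 1/5685 = 0.00049077
phi = 9.141e-05 / 0.00049077 = 0.1863

0.1863


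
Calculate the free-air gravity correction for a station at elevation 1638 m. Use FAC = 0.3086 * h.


FAC = 0.3086 * h
= 0.3086 * 1638
= 505.4868 mGal

505.4868


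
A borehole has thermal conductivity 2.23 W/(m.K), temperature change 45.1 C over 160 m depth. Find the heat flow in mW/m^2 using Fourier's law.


q = k * dT / dz * 1000
= 2.23 * 45.1 / 160 * 1000
= 0.628581 * 1000
= 628.5813 mW/m^2

628.5813


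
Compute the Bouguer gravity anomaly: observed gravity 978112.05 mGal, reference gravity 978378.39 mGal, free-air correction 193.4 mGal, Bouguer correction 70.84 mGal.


BA = g_obs - g_ref + FAC - BC
= 978112.05 - 978378.39 + 193.4 - 70.84
= -143.78 mGal

-143.78


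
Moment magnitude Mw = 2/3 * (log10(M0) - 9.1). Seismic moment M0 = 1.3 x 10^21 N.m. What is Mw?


log10(M0) = log10(1.3 x 10^21) = 21.1139
Mw = 2/3 * (21.1139 - 9.1)
= 2/3 * 12.0139
= 8.01

8.01


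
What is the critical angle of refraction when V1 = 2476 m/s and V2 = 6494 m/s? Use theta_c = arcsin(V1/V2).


V1/V2 = 2476/6494 = 0.381275
theta_c = arcsin(0.381275) = 22.4127 degrees

22.4127


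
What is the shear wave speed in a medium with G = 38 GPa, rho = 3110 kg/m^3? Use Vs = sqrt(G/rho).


Convert G to Pa: G = 38e9 Pa
Compute G/rho = 38e9 / 3110 = 12218649.5177
Vs = sqrt(12218649.5177) = 3495.52 m/s

3495.52


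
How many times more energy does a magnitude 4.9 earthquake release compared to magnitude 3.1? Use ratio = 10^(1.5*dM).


M2 - M1 = 4.9 - 3.1 = 1.8
1.5 * 1.8 = 2.7
ratio = 10^2.7 = 501.19

501.19


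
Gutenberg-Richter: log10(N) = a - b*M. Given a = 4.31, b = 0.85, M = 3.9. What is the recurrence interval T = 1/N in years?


log10(N) = 4.31 - 0.85*3.9 = 0.995
N = 10^0.995 = 9.885531
T = 1/N = 1/9.885531 = 0.1012 years

0.1012


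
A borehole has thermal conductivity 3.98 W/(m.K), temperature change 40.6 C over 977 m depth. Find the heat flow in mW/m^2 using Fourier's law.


q = k * dT / dz * 1000
= 3.98 * 40.6 / 977 * 1000
= 0.165392 * 1000
= 165.392 mW/m^2

165.392


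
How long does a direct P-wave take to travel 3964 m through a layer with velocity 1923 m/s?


t = x / V
= 3964 / 1923
= 2.0614 s

2.0614


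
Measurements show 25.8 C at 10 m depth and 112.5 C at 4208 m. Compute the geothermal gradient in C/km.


dT = 112.5 - 25.8 = 86.7 C
dz = 4208 - 10 = 4198 m
gradient = dT/dz * 1000 = 86.7/4198 * 1000 = 20.6527 C/km

20.6527


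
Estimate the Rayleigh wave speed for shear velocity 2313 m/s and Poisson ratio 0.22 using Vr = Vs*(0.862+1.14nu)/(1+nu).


Numerator factor = 0.862 + 1.14*0.22 = 1.1128
Denominator = 1 + 0.22 = 1.22
Vr = 2313 * 1.1128 / 1.22 = 2109.76 m/s

2109.76


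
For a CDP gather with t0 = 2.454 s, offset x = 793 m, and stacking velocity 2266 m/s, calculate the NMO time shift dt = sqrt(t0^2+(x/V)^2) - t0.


x/Vnmo = 793/2266 = 0.349956
(x/Vnmo)^2 = 0.122469
t0^2 = 6.022116
sqrt(6.022116 + 0.122469) = 2.478827
dt = 2.478827 - 2.454 = 0.024827

0.024827


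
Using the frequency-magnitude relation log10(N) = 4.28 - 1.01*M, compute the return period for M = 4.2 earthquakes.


log10(N) = 4.28 - 1.01*4.2 = 0.038
N = 10^0.038 = 1.09144
T = 1/N = 1/1.09144 = 0.9162 years

0.9162


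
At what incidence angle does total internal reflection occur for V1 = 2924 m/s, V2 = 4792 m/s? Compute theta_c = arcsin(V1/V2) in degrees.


V1/V2 = 2924/4792 = 0.610184
theta_c = arcsin(0.610184) = 37.6028 degrees

37.6028


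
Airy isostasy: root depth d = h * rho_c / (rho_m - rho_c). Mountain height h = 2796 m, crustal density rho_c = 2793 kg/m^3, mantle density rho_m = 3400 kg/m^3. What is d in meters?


rho_m - rho_c = 3400 - 2793 = 607
d = 2796 * 2793 / 607
= 7809228 / 607
= 12865.29 m

12865.29


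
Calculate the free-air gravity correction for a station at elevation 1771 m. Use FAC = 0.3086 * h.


FAC = 0.3086 * h
= 0.3086 * 1771
= 546.5306 mGal

546.5306


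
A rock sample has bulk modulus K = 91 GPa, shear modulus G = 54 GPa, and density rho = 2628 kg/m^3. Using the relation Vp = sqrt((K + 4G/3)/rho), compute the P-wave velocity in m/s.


First compute the effective modulus:
K + 4G/3 = 91e9 + 4*54e9/3 = 163000000000.0 Pa
Then divide by density:
163000000000.0 / 2628 = 62024353.1202 Pa/(kg/m^3)
Take the square root:
Vp = sqrt(62024353.1202) = 7875.55 m/s

7875.55


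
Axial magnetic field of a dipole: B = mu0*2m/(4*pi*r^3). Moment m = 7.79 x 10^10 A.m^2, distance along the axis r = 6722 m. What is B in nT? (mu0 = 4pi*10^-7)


m = 7.79 x 10^10 = 77900000000 A.m^2
2m = 155800000000 A.m^2
r^3 = 6722^3 = 303735479048
B = (4pi*10^-7) * 155800000000 / (4*pi * 303735479048) * 1e9
= 195784.054172 / 3816852598447.09 * 1e9
= 51.2946 nT

51.2946


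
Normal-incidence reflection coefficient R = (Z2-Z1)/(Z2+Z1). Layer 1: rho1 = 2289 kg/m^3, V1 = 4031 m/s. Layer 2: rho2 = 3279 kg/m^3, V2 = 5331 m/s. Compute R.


Z1 = 2289 * 4031 = 9226959
Z2 = 3279 * 5331 = 17480349
R = (17480349 - 9226959) / (17480349 + 9226959) = 8253390 / 26707308 = 0.309

0.309


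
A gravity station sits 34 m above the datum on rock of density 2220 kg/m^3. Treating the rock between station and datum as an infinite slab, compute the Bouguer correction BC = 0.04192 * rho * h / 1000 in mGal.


BC = 0.04192 * rho * h / 1000
= 0.04192 * 2220 * 34 / 1000
= 3.1641 mGal

3.1641


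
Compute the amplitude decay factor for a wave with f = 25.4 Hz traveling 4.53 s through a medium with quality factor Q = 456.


pi*f*t/Q = pi*25.4*4.53/456 = 0.792715
A/A0 = exp(-0.792715) = 0.452614

0.452614


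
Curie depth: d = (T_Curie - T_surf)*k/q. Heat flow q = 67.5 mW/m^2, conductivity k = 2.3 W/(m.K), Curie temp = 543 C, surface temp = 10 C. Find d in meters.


T_Curie - T_surf = 543 - 10 = 533 C
Convert q to W/m^2: 67.5 mW/m^2 = 0.0675 W/m^2
d = 533 * 2.3 / 0.0675 = 18161.48 m

18161.48


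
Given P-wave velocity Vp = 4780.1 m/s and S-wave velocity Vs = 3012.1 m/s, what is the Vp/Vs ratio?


Vp/Vs = 4780.1 / 3012.1
= 1.587

1.587


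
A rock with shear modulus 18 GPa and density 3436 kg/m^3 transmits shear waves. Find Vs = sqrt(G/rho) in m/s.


Convert G to Pa: G = 18e9 Pa
Compute G/rho = 18e9 / 3436 = 5238649.5925
Vs = sqrt(5238649.5925) = 2288.81 m/s

2288.81


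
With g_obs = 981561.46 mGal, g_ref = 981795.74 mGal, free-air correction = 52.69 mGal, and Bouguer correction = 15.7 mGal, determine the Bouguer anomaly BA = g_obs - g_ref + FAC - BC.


BA = g_obs - g_ref + FAC - BC
= 981561.46 - 981795.74 + 52.69 - 15.7
= -197.29 mGal

-197.29
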